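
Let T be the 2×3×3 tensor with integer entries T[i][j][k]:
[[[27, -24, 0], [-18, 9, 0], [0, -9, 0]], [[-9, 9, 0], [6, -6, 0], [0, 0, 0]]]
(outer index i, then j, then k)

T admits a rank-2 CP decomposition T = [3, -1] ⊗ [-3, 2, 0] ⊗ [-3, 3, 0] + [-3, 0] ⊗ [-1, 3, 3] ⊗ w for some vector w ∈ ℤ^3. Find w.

w = [0, 1, 0]

Subtract the known terms from T to get the rank-1 residual R = [-3, 0] ⊗ [-1, 3, 3] ⊗ w, so R[i,j,k] = a[i]·b[j]·w[k]. Pick indices with nonzero a[0]·b[0] = (-3)·(-1) = 3. Only the fibre through (0,0,·) is needed: R[0,0,:] = T[0,0,:] − Σₗ aₗ[0]bₗ[0]cₗ = [27, -24, 0] − (3)·(-3)·[-3, 3, 0] = [0, 3, 0]. Then w[k] = R[0,0,k] / 3 for each k, giving w = [0, 3, 0] / 3 = [0, 1, 0].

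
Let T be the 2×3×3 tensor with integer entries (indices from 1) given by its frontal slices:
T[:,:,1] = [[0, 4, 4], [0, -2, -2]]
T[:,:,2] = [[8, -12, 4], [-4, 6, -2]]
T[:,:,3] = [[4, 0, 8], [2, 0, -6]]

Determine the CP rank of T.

Lower bound: the mode-3 unfolding of T (rows indexed by k, columns by (i,j) = (1,1), (1,2), (1,3), (2,1), (2,2), (2,3)) is [[0, 4, 4, 0, -2, -2], [8, -12, 4, -4, 6, -2], [4, 0, 8, 2, 0, -6]].
There the 3×3 minor on rows k ∈ {1, 2, 3}, columns (i,j) ∈ {(1,1), (1,2), (2,1)} is det [[0, 4, 0], [8, -12, -4], [4, 0, 2]] = -128 ≠ 0, so this unfolding has rank ≥ 3; CP rank is at least every unfolding rank, so rank(T) ≥ 3. (Flattening ranks never certify an upper bound on CP rank; for that we must actually write T with 3 rank-1 terms.)
Upper bound: T is a sum of 3 rank-1 terms, T = [0, 1] ⊗ [2, 0, -1] ⊗ [0, 0, 2] + [2, -1] ⊗ [0, 1, 1] ⊗ [2, -2, 2] + [2, -1] ⊗ [1, -1, 1] ⊗ [0, 4, 2] (written with every a and b primitive with positive leading entry and the scale carried by c; CP decompositions are not unique, and this one is verified by expanding entrywise), so rank(T) ≤ 3.
These bounds meet, so rank(T) = 3.

3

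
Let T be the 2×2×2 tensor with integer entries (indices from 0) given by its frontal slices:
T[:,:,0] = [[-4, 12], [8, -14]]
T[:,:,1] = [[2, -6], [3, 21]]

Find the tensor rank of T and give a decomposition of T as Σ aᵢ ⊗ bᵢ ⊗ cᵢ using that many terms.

rank(T) = 2

Lower bound: in the mode-1 unfolding of T (rows indexed by i, columns by (j,k)) the 2×2 minor on rows i ∈ {0, 1}, columns (j,k) ∈ {(0,0), (0,1)} is det [[-4, 2], [8, 3]] = -28 ≠ 0, so that unfolding has rank ≥ 2 and hence rank(T) ≥ 2 (CP rank is at least every unfolding rank, though it can be larger).
Upper bound: with S_k = T[:,:,k], the two rank-1 terms a₁b₁ᵀ, a₂b₂ᵀ are the rank-1 members of the pencil x·S₀ + y·S₁.
det(x·S₀ + y·S₁) is −40·x² − 100·xy + 60·y² = (-20)·(x + 3·y)(2·x − y), vanishing at (x:y) = (3:-1) and (1:2).
M₁ = 3·S₀ − S₁ = [[-14, 42], [21, -63]] = (-7)·[2, -3][1, -3]ᵀ and M₂ = S₀ + 2·S₁ = [[0, 0], [14, 28]] = 14·[0, 1][1, 2]ᵀ, so take a₁ = [2, -3], b₁ = [1, -3], a₂ = [0, 1], b₂ = [1, 2].
Each slice is an integer combination of E₁ = a₁b₁ᵀ and E₂ = a₂b₂ᵀ: S₀ = −2·E₁ + 2·E₂, S₁ = E₁ + 6·E₂; reading off coefficients, c₁ = [-2, 1] and c₂ = [2, 6].
Hence T = [2, -3] ⊗ [1, -3] ⊗ [-2, 1] + [0, 1] ⊗ [1, 2] ⊗ [2, 6], so rank(T) ≤ 2.
These bounds meet, so rank(T) = 2.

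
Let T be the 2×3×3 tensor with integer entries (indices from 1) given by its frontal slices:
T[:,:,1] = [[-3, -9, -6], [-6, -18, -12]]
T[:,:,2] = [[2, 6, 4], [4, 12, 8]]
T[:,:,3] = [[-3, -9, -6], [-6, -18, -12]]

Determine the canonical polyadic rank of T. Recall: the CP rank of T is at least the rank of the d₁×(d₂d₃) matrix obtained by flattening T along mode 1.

1

Lower bound: T ≠ 0 (e.g. T[1,1,1] = -3), so rank(T) ≥ 1.
Upper bound: the mode-1 fibre T[:,1,1] = [-3, -6] gives a = [1, 2] (primitive direction); the mode-2 fibre T[1,:,1] = [-3, -9, -6] gives b = [1, 3, 2]; then c[k] = T[1,1,k] / (a[1]·b[1]) = [-3, 2, -3] / 1 = [-3, 2, -3].
Expanding [1, 2] ⊗ [1, 3, 2] ⊗ [-3, 2, -3] reproduces all 18 entries of T, so T = [1, 2] ⊗ [1, 3, 2] ⊗ [-3, 2, -3] and rank(T) ≤ 1.
These bounds meet, so rank(T) = 1.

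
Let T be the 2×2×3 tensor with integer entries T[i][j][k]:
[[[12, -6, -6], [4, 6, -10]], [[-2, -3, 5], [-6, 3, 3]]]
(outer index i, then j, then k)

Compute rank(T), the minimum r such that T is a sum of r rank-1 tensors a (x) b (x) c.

2

Lower bound: the mode-1 unfolding of T (rows indexed by i, columns by (j,k) = (0,0), (0,1), (0,2), (1,0), (1,1), (1,2)) is [[12, -6, -6, 4, 6, -10], [-2, -3, 5, -6, 3, 3]].
There the 2×2 minor on rows i ∈ {0, 1}, columns (j,k) ∈ {(0,0), (0,1)} is det [[12, -6], [-2, -3]] = -48 ≠ 0, so this unfolding has rank ≥ 2; CP rank is at least every unfolding rank, so rank(T) ≥ 2. (Unfolding ranks only ever bound the CP rank from below — rank(T) can be strictly larger than all of them — so the matching upper bound has to come from an explicit 2-term decomposition.)
Upper bound — finding two terms. Write S_k = T[:,:,k] for the frontal slices: S₀ = [[12, 4], [-2, -6]], S₁ = [[-6, 6], [-3, 3]], S₂ = [[-6, -10], [5, 3]].
If T = a₁ (x) b₁ (x) c₁ + a₂ (x) b₂ (x) c₂ then each S_k = c₁[k]·a₁b₁ᵀ + c₂[k]·a₂b₂ᵀ. S₀ and S₁ are linearly independent, so a₁b₁ᵀ and a₂b₂ᵀ must span the same plane of matrices: they are the rank-1 matrices of the form x·S₀ + y·S₁.
det(x·S₀ + y·S₁) is −64·x² + 96·xy = (-32)·(2·x − 3·y)(x), vanishing at (x:y) = (3:2) and (0:1).
M₁ = 3·S₀ + 2·S₁ = [[24, 24], [-12, -12]] = 12·[2, -1][1, 1]ᵀ and M₂ = S₁ = [[-6, 6], [-3, 3]] = (-3)·[2, 1][1, -1]ᵀ, so take a₁ = [2, -1], b₁ = [1, 1], a₂ = [2, 1], b₂ = [1, -1].
Each slice is an integer combination of E₁ = a₁b₁ᵀ and E₂ = a₂b₂ᵀ: S₀ = 4·E₁ + 2·E₂, S₁ = −3·E₂, S₂ = −4·E₁ + E₂; reading off coefficients, c₁ = [4, 0, -4] and c₂ = [2, -3, 1].
Hence T = [2, -1] (x) [1, 1] (x) [4, 0, -4] + [2, 1] (x) [1, -1] (x) [2, -3, 1], so rank(T) ≤ 2.
These bounds meet, so rank(T) = 2.
Check entry T[0,1,0] = 4: (2)·(1)·(4) + (2)·(-1)·(2) = 4.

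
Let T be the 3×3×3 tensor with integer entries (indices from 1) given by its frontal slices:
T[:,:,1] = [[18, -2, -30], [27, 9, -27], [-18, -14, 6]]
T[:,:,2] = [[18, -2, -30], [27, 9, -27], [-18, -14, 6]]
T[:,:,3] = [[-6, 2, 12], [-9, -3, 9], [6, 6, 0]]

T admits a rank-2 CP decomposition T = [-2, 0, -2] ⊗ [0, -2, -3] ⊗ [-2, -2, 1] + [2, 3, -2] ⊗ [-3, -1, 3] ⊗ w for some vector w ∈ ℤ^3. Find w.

Subtract the known terms from T to get the rank-1 residual R = [2, 3, -2] ⊗ [-3, -1, 3] ⊗ w, so R[i,j,k] = a[i]·b[j]·w[k]. Pick indices with nonzero a[1]·b[1] = (2)·(-3) = -6. Only the fibre through (1,1,·) is needed: R[1,1,:] = T[1,1,:] − Σₗ aₗ[1]bₗ[1]cₗ = [18, 18, -6] − (-2)·(0)·[-2, -2, 1] = [18, 18, -6]. Then w[k] = R[1,1,k] / -6 for each k, giving w = [18, 18, -6] / -6 = [-3, -3, 1].

w = [-3, -3, 1]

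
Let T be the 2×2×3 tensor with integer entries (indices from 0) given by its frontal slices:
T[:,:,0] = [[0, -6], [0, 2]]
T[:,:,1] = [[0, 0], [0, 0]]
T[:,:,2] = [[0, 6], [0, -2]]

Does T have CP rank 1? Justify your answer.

If T = a ⊗ b ⊗ c then every fibre of T is a multiple of the corresponding factor, so read the factors off the fibres through the nonzero entry T[0,1,0] = -6.
The mode-1 fibre T[:,1,0] = [-6, 2] gives a = (3, -1) (primitive direction); the mode-2 fibre T[0,:,0] = [0, -6] gives b = (0, 1); then c[k] = T[0,1,k] / (a[0]·b[1]) = [-6, 0, 6] / 3 = (-2, 0, 2).
Expanding (3, -1) ⊗ (0, 1) ⊗ (-2, 0, 2) reproduces all 12 entries of T, so T = (3, -1) ⊗ (0, 1) ⊗ (-2, 0, 2) and rank(T) ≤ 1.
Equivalently every frontal slice T[:,:,k] is c[k] times the rank-1 matrix (3, -1) ⊗ (0, 1). So T has rank 1 (it is nonzero).

Yes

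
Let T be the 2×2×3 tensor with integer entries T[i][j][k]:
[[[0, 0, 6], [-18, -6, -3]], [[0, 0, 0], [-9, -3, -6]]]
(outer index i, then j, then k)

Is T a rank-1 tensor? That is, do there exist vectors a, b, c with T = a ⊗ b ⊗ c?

The mode-3 unfolding of T (rows indexed by k, columns by (i,j) = (0,0), (0,1), (1,0), (1,1)) is [[0, -18, 0, -9], [0, -6, 0, -3], [6, -3, 0, -6]].
There the 2×2 minor on rows k ∈ {0, 2}, columns (i,j) ∈ {(0,0), (0,1)} is det [[0, -18], [6, -3]] = 108 ≠ 0, so this unfolding has rank ≥ 2; CP rank is at least every unfolding rank, so rank(T) ≥ 2.
In particular rank(T) ≥ 2 > 1, so T is not rank-1.

No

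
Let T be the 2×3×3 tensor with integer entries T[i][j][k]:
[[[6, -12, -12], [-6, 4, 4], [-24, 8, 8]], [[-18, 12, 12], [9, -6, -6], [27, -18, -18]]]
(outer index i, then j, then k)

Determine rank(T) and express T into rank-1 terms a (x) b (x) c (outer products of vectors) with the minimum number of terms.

Lower bound: the mode-3 unfolding of T (rows indexed by k, columns by (i,j) = (0,0), (0,1), (0,2), (1,0), (1,1), (1,2)) is [[6, -6, -24, -18, 9, 27], [-12, 4, 8, 12, -6, -18], [-12, 4, 8, 12, -6, -18]].
There the 2×2 minor on rows k ∈ {0, 1}, columns (i,j) ∈ {(0,0), (0,1)} is det [[6, -6], [-12, 4]] = -48 ≠ 0, so this unfolding has rank ≥ 2; CP rank is at least every unfolding rank, so rank(T) ≥ 2. (This is only a lower bound: in general the CP rank may exceed every unfolding rank, so we still need to exhibit 2 rank-1 terms summing to T.)
Upper bound — finding two terms. Write S_k = T[:,:,k] for the frontal slices: S₀ = [[6, -6, -24], [-18, 9, 27]], S₁ = [[-12, 4, 8], [12, -6, -18]], S₂ = [[-12, 4, 8], [12, -6, -18]].
If T = a₁ (x) b₁ (x) c₁ + a₂ (x) b₂ (x) c₂ then each S_k = c₁[k]·a₁b₁ᵀ + c₂[k]·a₂b₂ᵀ. S₀ and S₁ are linearly independent, so a₁b₁ᵀ and a₂b₂ᵀ must span the same plane of matrices: they are the rank-1 matrices of the form x·S₀ + y·S₁.
The 2×2 minor of x·S₀ + y·S₁ on rows {0,1}, columns {0,1} is −54·x² + 24·y² = (-6)·(3·x − 2·y)(3·x + 2·y), vanishing at (x:y) = (2:3) and (2:-3).
M₁ = 2·S₀ + 3·S₁ = [[-24, 0, -24], [0, 0, 0]] = (-24)·[1, 0][1, 0, 1]ᵀ and M₂ = 2·S₀ − 3·S₁ = [[48, -24, -72], [-72, 36, 108]] = 12·[2, -3][2, -1, -3]ᵀ, so take a₁ = [1, 0], b₁ = [1, 0, 1], a₂ = [2, -3], b₂ = [2, -1, -3].
Each slice is an integer combination of E₁ = a₁b₁ᵀ and E₂ = a₂b₂ᵀ: S₀ = −6·E₁ + 3·E₂, S₁ = −4·E₁ − 2·E₂, S₂ = −4·E₁ − 2·E₂; reading off coefficients, c₁ = [-6, -4, -4] and c₂ = [3, -2, -2].
Hence T = [1, 0] (x) [1, 0, 1] (x) [-6, -4, -4] + [2, -3] (x) [2, -1, -3] (x) [3, -2, -2], so rank(T) ≤ 2.
These bounds meet, so rank(T) = 2.
Check entry T[1,0,0] = -18: (0)·(1)·(-6) + (-3)·(2)·(3) = -18.

rank(T) = 2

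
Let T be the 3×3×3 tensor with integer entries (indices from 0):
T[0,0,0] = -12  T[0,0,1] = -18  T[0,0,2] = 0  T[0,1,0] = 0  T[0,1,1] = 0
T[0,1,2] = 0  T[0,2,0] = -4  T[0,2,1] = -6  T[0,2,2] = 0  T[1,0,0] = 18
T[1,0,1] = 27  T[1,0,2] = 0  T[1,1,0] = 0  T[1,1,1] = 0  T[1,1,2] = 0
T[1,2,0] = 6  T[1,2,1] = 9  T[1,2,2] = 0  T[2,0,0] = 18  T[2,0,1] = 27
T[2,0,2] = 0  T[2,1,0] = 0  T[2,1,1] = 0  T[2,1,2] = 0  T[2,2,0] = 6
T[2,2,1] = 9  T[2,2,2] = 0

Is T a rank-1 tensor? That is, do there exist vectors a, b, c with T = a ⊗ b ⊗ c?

Yes

The mode-1 fibre T[:,0,0] = [-12, 18, 18] gives a = [2, -3, -3] (primitive direction); the mode-2 fibre T[0,:,0] = [-12, 0, -4] gives b = [3, 0, 1]; then c[k] = T[0,0,k] / (a[0]·b[0]) = [-12, -18, 0] / 6 = [-2, -3, 0].
Expanding [2, -3, -3] ⊗ [3, 0, 1] ⊗ [-2, -3, 0] reproduces all 27 entries of T, so T = [2, -3, -3] ⊗ [3, 0, 1] ⊗ [-2, -3, 0] and rank(T) ≤ 1.
Equivalently every frontal slice T[:,:,k] is c[k] times the rank-1 matrix [2, -3, -3] ⊗ [3, 0, 1]. So T has rank 1 (it is nonzero).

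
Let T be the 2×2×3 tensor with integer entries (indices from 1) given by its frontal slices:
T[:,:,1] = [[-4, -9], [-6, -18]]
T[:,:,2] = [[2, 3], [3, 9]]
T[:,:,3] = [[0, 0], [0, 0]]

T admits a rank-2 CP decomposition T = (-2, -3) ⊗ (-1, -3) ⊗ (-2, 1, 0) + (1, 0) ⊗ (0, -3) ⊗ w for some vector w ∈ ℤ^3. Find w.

w = (-1, 1, 0)

Subtract the known terms from T to get the rank-1 residual R = (1, 0) ⊗ (0, -3) ⊗ w, so R[i,j,k] = a[i]·b[j]·w[k]. Pick indices with nonzero a[1]·b[2] = (1)·(-3) = -3. Only the fibre through (1,2,·) is needed: R[1,2,:] = T[1,2,:] − Σₗ aₗ[1]bₗ[2]cₗ = [-9, 3, 0] − (-2)·(-3)·(-2, 1, 0) = [3, -3, 0]. Then w[k] = R[1,2,k] / -3 for each k, giving w = [3, -3, 0] / -3 = (-1, 1, 0).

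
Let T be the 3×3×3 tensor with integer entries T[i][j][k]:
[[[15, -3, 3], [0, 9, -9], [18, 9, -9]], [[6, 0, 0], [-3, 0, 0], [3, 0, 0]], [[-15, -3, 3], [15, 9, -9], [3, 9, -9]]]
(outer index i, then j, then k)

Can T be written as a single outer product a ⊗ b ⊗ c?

The mode-3 unfolding of T (rows indexed by k, columns by (i,j) = (0,0), (0,1), (0,2), (1,0), (1,1), (1,2), (2,0), (2,1), (2,2)) is [[15, 0, 18, 6, -3, 3, -15, 15, 3], [-3, 9, 9, 0, 0, 0, -3, 9, 9], [3, -9, -9, 0, 0, 0, 3, -9, -9]].
There the 2×2 minor on rows k ∈ {0, 1}, columns (i,j) ∈ {(0,0), (0,1)} is det [[15, 0], [-3, 9]] = 135 ≠ 0, so this unfolding has rank ≥ 2; CP rank is at least every unfolding rank, so rank(T) ≥ 2.
In particular rank(T) ≥ 2 > 1, so T is not rank-1.

No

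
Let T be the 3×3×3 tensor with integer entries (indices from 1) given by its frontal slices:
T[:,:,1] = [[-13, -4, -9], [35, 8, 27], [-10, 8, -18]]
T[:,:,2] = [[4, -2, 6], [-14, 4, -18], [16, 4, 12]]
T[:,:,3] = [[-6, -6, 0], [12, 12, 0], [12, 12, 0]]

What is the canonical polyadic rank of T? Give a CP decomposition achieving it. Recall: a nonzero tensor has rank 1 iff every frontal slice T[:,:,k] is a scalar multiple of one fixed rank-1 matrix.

rank(T) = 2

Lower bound: the mode-2 unfolding of T (rows indexed by j, columns by (i,k) = (1,1), (1,2), (1,3), (2,1), (2,2), (2,3), (3,1), (3,2), (3,3)) is [[-13, 4, -6, 35, -14, 12, -10, 16, 12], [-4, -2, -6, 8, 4, 12, 8, 4, 12], [-9, 6, 0, 27, -18, 0, -18, 12, 0]].
There the 2×2 minor on rows j ∈ {1, 2}, columns (i,k) ∈ {(1,1), (1,2)} is det [[-13, 4], [-4, -2]] = 42 ≠ 0, so this unfolding has rank ≥ 2; CP rank is at least every unfolding rank, so rank(T) ≥ 2. (This is only a lower bound: in general the CP rank may exceed every unfolding rank, so we still need to exhibit 2 rank-1 terms summing to T.)
Upper bound — finding two terms. Write S_k = T[:,:,k] for the frontal slices: S₁ = [[-13, -4, -9], [35, 8, 27], [-10, 8, -18]], S₂ = [[4, -2, 6], [-14, 4, -18], [16, 4, 12]], S₃ = [[-6, -6, 0], [12, 12, 0], [12, 12, 0]].
If T = a₁ (x) b₁ (x) c₁ + a₂ (x) b₂ (x) c₂ then each S_k = c₁[k]·a₁b₁ᵀ + c₂[k]·a₂b₂ᵀ. S₁ and S₂ are linearly independent, so a₁b₁ᵀ and a₂b₂ᵀ must span the same plane of matrices: they are the rank-1 matrices of the form x·S₁ + y·S₂.
The 2×2 minor of x·S₁ + y·S₂ on rows {1,2}, columns {1,2} is 36·x² − 6·xy − 12·y² = 6·(3·x − 2·y)(2·x + y), vanishing at (x:y) = (2:3) and (1:-2).
M₁ = 2·S₁ + 3·S₂ = [[-14, -14, 0], [28, 28, 0], [28, 28, 0]] = (-14)·[1, -2, -2][1, 1, 0]ᵀ and M₂ = S₁ − 2·S₂ = [[-21, 0, -21], [63, 0, 63], [-42, 0, -42]] = (-21)·[1, -3, 2][1, 0, 1]ᵀ, so take a₁ = [1, -2, -2], b₁ = [1, 1, 0], a₂ = [1, -3, 2], b₂ = [1, 0, 1].
Each slice is an integer combination of E₁ = a₁b₁ᵀ and E₂ = a₂b₂ᵀ: S₁ = −4·E₁ − 9·E₂, S₂ = −2·E₁ + 6·E₂, S₃ = −6·E₁; reading off coefficients, c₁ = [-4, -2, -6] and c₂ = [-9, 6, 0].
Hence T = [1, -2, -2] (x) [1, 1, 0] (x) [-4, -2, -6] + [1, -3, 2] (x) [1, 0, 1] (x) [-9, 6, 0], so rank(T) ≤ 2.
These bounds meet, so rank(T) = 2.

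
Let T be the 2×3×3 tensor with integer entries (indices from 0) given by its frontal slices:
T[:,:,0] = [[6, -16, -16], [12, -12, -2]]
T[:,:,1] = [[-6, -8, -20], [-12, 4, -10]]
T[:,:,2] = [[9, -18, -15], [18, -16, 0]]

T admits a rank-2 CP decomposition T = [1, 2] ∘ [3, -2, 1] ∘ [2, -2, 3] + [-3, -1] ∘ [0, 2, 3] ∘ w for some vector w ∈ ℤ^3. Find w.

Subtract the known terms from T to get the rank-1 residual R = [-3, -1] ∘ [0, 2, 3] ∘ w, so R[i,j,k] = a[i]·b[j]·w[k]. Pick indices with nonzero a[0]·b[1] = (-3)·(2) = -6. Only the fibre through (0,1,·) is needed: R[0,1,:] = T[0,1,:] − Σₗ aₗ[0]bₗ[1]cₗ = [-16, -8, -18] − (1)·(-2)·[2, -2, 3] = [-12, -12, -12]. Then w[k] = R[0,1,k] / -6 for each k, giving w = [-12, -12, -12] / -6 = [2, 2, 2].

w = [2, 2, 2]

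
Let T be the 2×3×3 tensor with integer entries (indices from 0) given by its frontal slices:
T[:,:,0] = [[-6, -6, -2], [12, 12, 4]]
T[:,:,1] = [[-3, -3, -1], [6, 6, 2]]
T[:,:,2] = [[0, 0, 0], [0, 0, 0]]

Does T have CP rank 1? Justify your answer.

If T = a ⊗ b ⊗ c then every fibre of T is a multiple of the corresponding factor, so read the factors off the fibres through the nonzero entry T[0,0,0] = -6.
The mode-1 fibre T[:,0,0] = [-6, 12] gives a = [1, -2] (primitive direction); the mode-2 fibre T[0,:,0] = [-6, -6, -2] gives b = [3, 3, 1]; then c[k] = T[0,0,k] / (a[0]·b[0]) = [-6, -3, 0] / 3 = [-2, -1, 0].
Expanding [1, -2] ⊗ [3, 3, 1] ⊗ [-2, -1, 0] reproduces all 18 entries of T, so T = [1, -2] ⊗ [3, 3, 1] ⊗ [-2, -1, 0] and rank(T) ≤ 1.
Equivalently every frontal slice T[:,:,k] is c[k] times the rank-1 matrix [1, -2] ⊗ [3, 3, 1]. So T has rank 1 (it is nonzero).

Yes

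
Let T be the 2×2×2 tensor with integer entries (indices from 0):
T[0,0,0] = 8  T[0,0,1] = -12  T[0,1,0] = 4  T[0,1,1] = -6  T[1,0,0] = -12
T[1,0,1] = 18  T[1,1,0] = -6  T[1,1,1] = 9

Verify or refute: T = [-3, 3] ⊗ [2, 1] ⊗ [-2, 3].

No

Reconstruct entry (0,0,0) from the claimed factors: Σₗ aₗ[0]bₗ[0]cₗ[0] = (-3)·(2)·(-2) = 12, but T[0,0,0] = 8. The claim is false.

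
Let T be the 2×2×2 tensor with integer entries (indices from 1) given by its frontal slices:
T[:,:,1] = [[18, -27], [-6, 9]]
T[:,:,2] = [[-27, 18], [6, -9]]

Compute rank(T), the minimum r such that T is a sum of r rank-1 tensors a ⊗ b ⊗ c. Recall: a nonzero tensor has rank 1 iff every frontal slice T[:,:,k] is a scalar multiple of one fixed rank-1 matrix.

2

Lower bound: the mode-1 unfolding of T (rows indexed by i, columns by (j,k) = (1,1), (1,2), (2,1), (2,2)) is [[18, -27, -27, 18], [-6, 6, 9, -9]].
There the 2×2 minor on rows i ∈ {1, 2}, columns (j,k) ∈ {(1,1), (1,2)} is det [[18, -27], [-6, 6]] = -54 ≠ 0, so this unfolding has rank ≥ 2; CP rank is at least every unfolding rank, so rank(T) ≥ 2. (This is only a lower bound: in general the CP rank may exceed every unfolding rank, so we still need to exhibit 2 rank-1 terms summing to T.)
Upper bound — finding two terms. Write S_k = T[:,:,k] for the frontal slices: S₁ = [[18, -27], [-6, 9]], S₂ = [[-27, 18], [6, -9]].
If T = a₁ ⊗ b₁ ⊗ c₁ + a₂ ⊗ b₂ ⊗ c₂ then each S_k = c₁[k]·a₁b₁ᵀ + c₂[k]·a₂b₂ᵀ. S₁ and S₂ are linearly independent, so a₁b₁ᵀ and a₂b₂ᵀ must span the same plane of matrices: they are the rank-1 matrices of the form x·S₁ + y·S₂.
det(x·S₁ + y·S₂) is −135·xy + 135·y² = (-135)·(x − y)(y), vanishing at (x:y) = (1:1) and (1:0).
M₁ = S₁ + S₂ = [[-9, -9], [0, 0]] = (-9)·(1, 0)(1, 1)ᵀ and M₂ = S₁ = [[18, -27], [-6, 9]] = 3·(3, -1)(2, -3)ᵀ, so take a₁ = (1, 0), b₁ = (1, 1), a₂ = (3, -1), b₂ = (2, -3).
Each slice is an integer combination of E₁ = a₁b₁ᵀ and E₂ = a₂b₂ᵀ: S₁ = 3·E₂, S₂ = −9·E₁ − 3·E₂; reading off coefficients, c₁ = (0, -9) and c₂ = (3, -3).
Hence T = (1, 0) ⊗ (1, 1) ⊗ (0, -9) + (3, -1) ⊗ (2, -3) ⊗ (3, -3), so rank(T) ≤ 2.
These bounds meet, so rank(T) = 2.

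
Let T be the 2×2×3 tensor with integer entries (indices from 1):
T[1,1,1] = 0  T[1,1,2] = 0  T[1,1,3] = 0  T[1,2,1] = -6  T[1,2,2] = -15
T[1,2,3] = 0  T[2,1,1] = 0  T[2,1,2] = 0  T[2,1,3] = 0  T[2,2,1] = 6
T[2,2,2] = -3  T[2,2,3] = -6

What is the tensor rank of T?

2

Lower bound: the mode-1 unfolding of T (rows indexed by i, columns by (j,k) = (1,1), (1,2), (1,3), (2,1), (2,2), (2,3)) is [[0, 0, 0, -6, -15, 0], [0, 0, 0, 6, -3, -6]].
There the 2×2 minor on rows i ∈ {1, 2}, columns (j,k) ∈ {(2,1), (2,2)} is det [[-6, -15], [6, -3]] = 108 ≠ 0, so this unfolding has rank ≥ 2; CP rank is at least every unfolding rank, so rank(T) ≥ 2. (Unfolding ranks only ever bound the CP rank from below — rank(T) can be strictly larger than all of them — so the matching upper bound has to come from an explicit 2-term decomposition.)
Upper bound — finding two terms. Every mode-2 slice of T is a multiple of one matrix: T[:,j,:] = b[j]·M with b = [0, 1] and M = [[-6, -15, 0], [6, -3, -6]] (rows indexed by i, columns by k). So it suffices to write M as a sum of two rank-1 matrices.
Splitting M by its rows (i = 1, 2), M = [1, 0][-6, -15, 0]ᵀ + [0, 1][6, -3, -6]ᵀ.
Hence T = [1, 0] ∘ [0, 1] ∘ [-6, -15, 0] + [0, 1] ∘ [0, 1] ∘ [6, -3, -6], so rank(T) ≤ 2.
These bounds meet, so rank(T) = 2.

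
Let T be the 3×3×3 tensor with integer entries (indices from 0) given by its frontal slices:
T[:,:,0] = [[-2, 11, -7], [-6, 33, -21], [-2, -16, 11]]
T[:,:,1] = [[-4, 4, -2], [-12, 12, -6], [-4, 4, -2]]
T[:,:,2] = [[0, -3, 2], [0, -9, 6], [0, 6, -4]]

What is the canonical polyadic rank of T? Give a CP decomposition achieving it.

Lower bound: the mode-1 unfolding of T (rows indexed by i, columns by (j,k) = (0,0), (0,1), (0,2), (1,0), (1,1), (1,2), (2,0), (2,1), (2,2)) is [[-2, -4, 0, 11, 4, -3, -7, -2, 2], [-6, -12, 0, 33, 12, -9, -21, -6, 6], [-2, -4, 0, -16, 4, 6, 11, -2, -4]].
There the 2×2 minor on rows i ∈ {0, 2}, columns (j,k) ∈ {(0,0), (1,0)} is det [[-2, 11], [-2, -16]] = 54 ≠ 0, so this unfolding has rank ≥ 2; CP rank is at least every unfolding rank, so rank(T) ≥ 2. (Flattening ranks never certify an upper bound on CP rank; for that we must actually write T with 2 rank-1 terms.)
Upper bound — finding two terms. Write S_k = T[:,:,k] for the frontal slices: S₀ = [[-2, 11, -7], [-6, 33, -21], [-2, -16, 11]], S₁ = [[-4, 4, -2], [-12, 12, -6], [-4, 4, -2]], S₂ = [[0, -3, 2], [0, -9, 6], [0, 6, -4]].
If T = a₁ ⊗ b₁ ⊗ c₁ + a₂ ⊗ b₂ ⊗ c₂ then each S_k = c₁[k]·a₁b₁ᵀ + c₂[k]·a₂b₂ᵀ. S₀ and S₁ are linearly independent, so a₁b₁ᵀ and a₂b₂ᵀ must span the same plane of matrices: they are the rank-1 matrices of the form x·S₀ + y·S₁.
The 2×2 minor of x·S₀ + y·S₁ on rows {0,2}, columns {0,1} is 54·x² + 108·xy = 54·(x + 2·y)(x), vanishing at (x:y) = (2:-1) and (0:1).
M₁ = 2·S₀ − S₁ = [[0, 18, -12], [0, 54, -36], [0, -36, 24]] = 6·(1, 3, -2)(0, 3, -2)ᵀ and M₂ = S₁ = [[-4, 4, -2], [-12, 12, -6], [-4, 4, -2]] = (-2)·(1, 3, 1)(2, -2, 1)ᵀ, so take a₁ = (1, 3, -2), b₁ = (0, 3, -2), a₂ = (1, 3, 1), b₂ = (2, -2, 1).
Each slice is an integer combination of E₁ = a₁b₁ᵀ and E₂ = a₂b₂ᵀ: S₀ = 3·E₁ − E₂, S₁ = −2·E₂, S₂ = −E₁; reading off coefficients, c₁ = (3, 0, -1) and c₂ = (-1, -2, 0).
Hence T = (1, 3, -2) ⊗ (0, 3, -2) ⊗ (3, 0, -1) + (1, 3, 1) ⊗ (2, -2, 1) ⊗ (-1, -2, 0), so rank(T) ≤ 2.
These bounds meet, so rank(T) = 2.
Check entry T[2,2,1] = -2: (-2)·(-2)·(0) + (1)·(1)·(-2) = -2.

rank(T) = 2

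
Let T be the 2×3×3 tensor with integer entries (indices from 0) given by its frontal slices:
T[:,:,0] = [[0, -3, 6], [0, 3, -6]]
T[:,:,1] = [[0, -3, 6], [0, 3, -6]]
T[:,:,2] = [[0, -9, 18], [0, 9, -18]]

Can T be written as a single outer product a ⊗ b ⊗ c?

Yes

If T = a ⊗ b ⊗ c then every fibre of T is a multiple of the corresponding factor, so read the factors off the fibres through the nonzero entry T[0,1,0] = -3.
The mode-1 fibre T[:,1,0] = [-3, 3] gives a = [1, -1] (primitive direction); the mode-2 fibre T[0,:,0] = [0, -3, 6] gives b = [0, 1, -2]; then c[k] = T[0,1,k] / (a[0]·b[1]) = [-3, -3, -9] / 1 = [-3, -3, -9].
Expanding [1, -1] ⊗ [0, 1, -2] ⊗ [-3, -3, -9] reproduces all 18 entries of T, so T = [1, -1] ⊗ [0, 1, -2] ⊗ [-3, -3, -9] and rank(T) ≤ 1.
Equivalently every frontal slice T[:,:,k] is c[k] times the rank-1 matrix [1, -1] ⊗ [0, 1, -2]. So T has rank 1 (it is nonzero).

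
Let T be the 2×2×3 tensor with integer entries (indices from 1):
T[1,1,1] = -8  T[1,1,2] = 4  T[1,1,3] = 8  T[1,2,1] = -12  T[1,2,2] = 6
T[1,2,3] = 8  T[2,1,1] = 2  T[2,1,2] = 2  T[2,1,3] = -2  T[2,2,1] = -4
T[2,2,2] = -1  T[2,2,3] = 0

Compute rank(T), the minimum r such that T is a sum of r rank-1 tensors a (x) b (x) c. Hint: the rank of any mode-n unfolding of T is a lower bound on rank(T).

Lower bound: the mode-3 unfolding of T (rows indexed by k, columns by (i,j) = (1,1), (1,2), (2,1), (2,2)) is [[-8, -12, 2, -4], [4, 6, 2, -1], [8, 8, -2, 0]].
There the 3×3 minor on rows k ∈ {1, 2, 3}, columns (i,j) ∈ {(1,1), (1,2), (2,1)} is det [[-8, -12, 2], [4, 6, 2], [8, 8, -2]] = -96 ≠ 0, so this unfolding has rank ≥ 3; CP rank is at least every unfolding rank, so rank(T) ≥ 3. (Unfolding ranks only ever bound the CP rank from below — rank(T) can be strictly larger than all of them — so the matching upper bound has to come from an explicit 3-term decomposition.)
Upper bound: T is a sum of 3 rank-1 terms, T = [0, 1] (x) [1, -1] (x) [-2, 4, 2] + [1, 1] (x) [0, 1] (x) [-8, 4, 4] + [2, -1] (x) [2, 1] (x) [-2, 1, 2] (one valid choice — decompositions are not unique — normalised so each a, b is primitive with positive first nonzero entry; check it by expanding all entries), so rank(T) ≤ 3.
These bounds meet, so rank(T) = 3.
Check entry T[1,1,1] = -8: (0)·(1)·(-2) + (1)·(0)·(-8) + (2)·(2)·(-2) = -8.

3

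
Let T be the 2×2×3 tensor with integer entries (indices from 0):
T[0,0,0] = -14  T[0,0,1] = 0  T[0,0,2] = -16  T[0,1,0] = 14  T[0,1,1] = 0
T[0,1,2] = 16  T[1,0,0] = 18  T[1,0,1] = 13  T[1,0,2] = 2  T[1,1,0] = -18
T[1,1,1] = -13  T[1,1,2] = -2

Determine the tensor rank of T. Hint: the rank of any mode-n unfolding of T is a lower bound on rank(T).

Lower bound: the mode-1 unfolding of T (rows indexed by i, columns by (j,k) = (0,0), (0,1), (0,2), (1,0), (1,1), (1,2)) is [[-14, 0, -16, 14, 0, 16], [18, 13, 2, -18, -13, -2]].
There the 2×2 minor on rows i ∈ {0, 1}, columns (j,k) ∈ {(0,0), (0,1)} is det [[-14, 0], [18, 13]] = -182 ≠ 0, so this unfolding has rank ≥ 2; CP rank is at least every unfolding rank, so rank(T) ≥ 2. (This is only a lower bound: in general the CP rank may exceed every unfolding rank, so we still need to exhibit 2 rank-1 terms summing to T.)
Upper bound — finding two terms. Every mode-2 slice of T is a multiple of one matrix: T[:,j,:] = b[j]·M with b = [1, -1] and M = [[-14, 0, -16], [18, 13, 2]] (rows indexed by i, columns by k). So it suffices to write M as a sum of two rank-1 matrices.
Splitting M by its rows (i = 0, 1), M = [1, 0][-14, 0, -16]ᵀ + [0, 1][18, 13, 2]ᵀ.
Hence T = [1, 0] ⊗ [1, -1] ⊗ [-14, 0, -16] + [0, 1] ⊗ [1, -1] ⊗ [18, 13, 2], so rank(T) ≤ 2.
These bounds meet, so rank(T) = 2.

2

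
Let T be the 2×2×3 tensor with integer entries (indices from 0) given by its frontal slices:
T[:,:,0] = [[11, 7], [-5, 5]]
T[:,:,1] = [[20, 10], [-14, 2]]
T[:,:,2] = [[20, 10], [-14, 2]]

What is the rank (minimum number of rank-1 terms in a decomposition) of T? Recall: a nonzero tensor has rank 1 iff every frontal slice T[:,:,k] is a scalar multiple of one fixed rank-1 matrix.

Lower bound: the mode-3 unfolding of T (rows indexed by k, columns by (i,j) = (0,0), (0,1), (1,0), (1,1)) is [[11, 7, -5, 5], [20, 10, -14, 2], [20, 10, -14, 2]].
There the 2×2 minor on rows k ∈ {0, 1}, columns (i,j) ∈ {(0,0), (0,1)} is det [[11, 7], [20, 10]] = -30 ≠ 0, so this unfolding has rank ≥ 2; CP rank is at least every unfolding rank, so rank(T) ≥ 2. (This is only a lower bound: in general the CP rank may exceed every unfolding rank, so we still need to exhibit 2 rank-1 terms summing to T.)
Upper bound — finding two terms. Write S_k = T[:,:,k] for the frontal slices: S₀ = [[11, 7], [-5, 5]], S₁ = [[20, 10], [-14, 2]], S₂ = [[20, 10], [-14, 2]].
If T = a₁ ⊗ b₁ ⊗ c₁ + a₂ ⊗ b₂ ⊗ c₂ then each S_k = c₁[k]·a₁b₁ᵀ + c₂[k]·a₂b₂ᵀ. S₀ and S₁ are linearly independent, so a₁b₁ᵀ and a₂b₂ᵀ must span the same plane of matrices: they are the rank-1 matrices of the form x·S₀ + y·S₁.
det(x·S₀ + y·S₁) is 90·x² + 270·xy + 180·y² = 90·(x + 2·y)(x + y), vanishing at (x:y) = (2:-1) and (1:-1).
M₁ = 2·S₀ − S₁ = [[2, 4], [4, 8]] = 2·[1, 2][1, 2]ᵀ and M₂ = S₀ − S₁ = [[-9, -3], [9, 3]] = (-3)·[1, -1][3, 1]ᵀ, so take a₁ = [1, 2], b₁ = [1, 2], a₂ = [1, -1], b₂ = [3, 1].
Each slice is an integer combination of E₁ = a₁b₁ᵀ and E₂ = a₂b₂ᵀ: S₀ = 2·E₁ + 3·E₂, S₁ = 2·E₁ + 6·E₂, S₂ = 2·E₁ + 6·E₂; reading off coefficients, c₁ = [2, 2, 2] and c₂ = [3, 6, 6].
Hence T = [1, 2] ⊗ [1, 2] ⊗ [2, 2, 2] + [1, -1] ⊗ [3, 1] ⊗ [3, 6, 6], so rank(T) ≤ 2.
These bounds meet, so rank(T) = 2.

2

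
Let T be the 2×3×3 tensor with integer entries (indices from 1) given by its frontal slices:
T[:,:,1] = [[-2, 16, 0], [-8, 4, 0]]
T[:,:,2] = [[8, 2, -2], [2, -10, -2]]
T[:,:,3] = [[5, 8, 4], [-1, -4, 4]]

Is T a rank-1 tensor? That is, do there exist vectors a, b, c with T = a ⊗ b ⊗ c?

The mode-2 unfolding of T (rows indexed by j, columns by (i,k) = (1,1), (1,2), (1,3), (2,1), (2,2), (2,3)) is [[-2, 8, 5, -8, 2, -1], [16, 2, 8, 4, -10, -4], [0, -2, 4, 0, -2, 4]].
There the 3×3 minor on rows j ∈ {1, 2, 3}, columns (i,k) ∈ {(1,1), (1,2), (1,3)} is det [[-2, 8, 5], [16, 2, 8], [0, -2, 4]] = -720 ≠ 0, so this unfolding has rank ≥ 3; CP rank is at least every unfolding rank, so rank(T) ≥ 3.
In particular rank(T) ≥ 3 > 1, so T is not rank-1.

No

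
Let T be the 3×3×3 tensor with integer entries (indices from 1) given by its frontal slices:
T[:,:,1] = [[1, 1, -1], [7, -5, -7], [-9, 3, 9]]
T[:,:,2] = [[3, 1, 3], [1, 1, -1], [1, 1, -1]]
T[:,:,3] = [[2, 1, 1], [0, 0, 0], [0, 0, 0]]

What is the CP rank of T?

3

Lower bound: the mode-1 unfolding of T (rows indexed by i, columns by (j,k) = (1,1), (1,2), (1,3), (2,1), (2,2), (2,3), (3,1), (3,2), (3,3)) is [[1, 3, 2, 1, 1, 1, -1, 3, 1], [7, 1, 0, -5, 1, 0, -7, -1, 0], [-9, 1, 0, 3, 1, 0, 9, -1, 0]].
There the 3×3 minor on rows i ∈ {1, 2, 3}, columns (j,k) ∈ {(1,1), (1,2), (1,3)} is det [[1, 3, 2], [7, 1, 0], [-9, 1, 0]] = 32 ≠ 0, so this unfolding has rank ≥ 3; CP rank is at least every unfolding rank, so rank(T) ≥ 3. (Unfolding ranks only ever bound the CP rank from below — rank(T) can be strictly larger than all of them — so the matching upper bound has to come from an explicit 3-term decomposition.)
Upper bound: T is a sum of 3 rank-1 terms, T = (0, 1, -1) ⊗ (2, -1, -2) ⊗ (4, 0, 0) + (1, -1, -1) ⊗ (1, 1, -1) ⊗ (1, -1, 0) + (1, 0, 0) ⊗ (2, 1, 1) ⊗ (0, 2, 1) (one valid choice — decompositions are not unique — normalised so each a, b is primitive with positive first nonzero entry; check it by expanding all entries), so rank(T) ≤ 3.
These bounds meet, so rank(T) = 3.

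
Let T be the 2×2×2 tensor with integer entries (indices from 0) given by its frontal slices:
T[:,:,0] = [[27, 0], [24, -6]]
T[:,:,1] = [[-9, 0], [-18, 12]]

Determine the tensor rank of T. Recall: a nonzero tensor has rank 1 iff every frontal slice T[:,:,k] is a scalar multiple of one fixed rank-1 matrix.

2

Lower bound: in the mode-1 unfolding of T (rows indexed by i, columns by (j,k)) the 2×2 minor on rows i ∈ {0, 1}, columns (j,k) ∈ {(0,0), (0,1)} is det [[27, -9], [24, -18]] = -270 ≠ 0, so that unfolding has rank ≥ 2 and hence rank(T) ≥ 2 (CP rank is at least every unfolding rank, though it can be larger).
Upper bound: with S_k = T[:,:,k], the two rank-1 terms a₁b₁ᵀ, a₂b₂ᵀ are the rank-1 members of the pencil x·S₀ + y·S₁.
det(x·S₀ + y·S₁) is −162·x² + 378·xy − 108·y² = (-54)·(x − 2·y)(3·x − y), vanishing at (x:y) = (2:1) and (1:3).
M₁ = 2·S₀ + S₁ = [[45, 0], [30, 0]] = 15·[3, 2][1, 0]ᵀ and M₂ = S₀ + 3·S₁ = [[0, 0], [-30, 30]] = (-30)·[0, 1][1, -1]ᵀ, so take a₁ = [3, 2], b₁ = [1, 0], a₂ = [0, 1], b₂ = [1, -1].
Each slice is an integer combination of E₁ = a₁b₁ᵀ and E₂ = a₂b₂ᵀ: S₀ = 9·E₁ + 6·E₂, S₁ = −3·E₁ − 12·E₂; reading off coefficients, c₁ = [9, -3] and c₂ = [6, -12].
Hence T = [3, 2] ⊗ [1, 0] ⊗ [9, -3] + [0, 1] ⊗ [1, -1] ⊗ [6, -12], so rank(T) ≤ 2.
These bounds meet, so rank(T) = 2.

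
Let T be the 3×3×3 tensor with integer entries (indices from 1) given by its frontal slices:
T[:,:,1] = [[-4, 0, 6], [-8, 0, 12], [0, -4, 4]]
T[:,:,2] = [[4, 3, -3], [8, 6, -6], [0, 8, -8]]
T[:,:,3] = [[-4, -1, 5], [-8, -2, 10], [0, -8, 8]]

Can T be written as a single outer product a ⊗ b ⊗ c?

No

The mode-2 unfolding of T (rows indexed by j, columns by (i,k) = (1,1), (1,2), (1,3), (2,1), (2,2), (2,3), (3,1), (3,2), (3,3)) is [[-4, 4, -4, -8, 8, -8, 0, 0, 0], [0, 3, -1, 0, 6, -2, -4, 8, -8], [6, -3, 5, 12, -6, 10, 4, -8, 8]].
There the 3×3 minor on rows j ∈ {1, 2, 3}, columns (i,k) ∈ {(1,1), (1,2), (3,1)} is det [[-4, 4, 0], [0, 3, -4], [6, -3, 4]] = -96 ≠ 0, so this unfolding has rank ≥ 3; CP rank is at least every unfolding rank, so rank(T) ≥ 3.
In particular rank(T) ≥ 3 > 1, so T is not rank-1.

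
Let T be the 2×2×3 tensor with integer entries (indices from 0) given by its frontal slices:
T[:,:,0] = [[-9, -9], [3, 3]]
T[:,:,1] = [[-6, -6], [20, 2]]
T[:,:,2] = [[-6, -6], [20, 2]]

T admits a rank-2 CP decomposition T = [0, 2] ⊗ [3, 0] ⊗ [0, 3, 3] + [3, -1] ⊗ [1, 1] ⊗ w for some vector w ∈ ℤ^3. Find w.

w = [-3, -2, -2]

Subtract the known terms from T to get the rank-1 residual R = [3, -1] ⊗ [1, 1] ⊗ w, so R[i,j,k] = a[i]·b[j]·w[k]. Pick indices with nonzero a[0]·b[0] = (3)·(1) = 3. Only the fibre through (0,0,·) is needed: R[0,0,:] = T[0,0,:] − Σₗ aₗ[0]bₗ[0]cₗ = [-9, -6, -6] − (0)·(3)·[0, 3, 3] = [-9, -6, -6]. Then w[k] = R[0,0,k] / 3 for each k, giving w = [-9, -6, -6] / 3 = [-3, -2, -2].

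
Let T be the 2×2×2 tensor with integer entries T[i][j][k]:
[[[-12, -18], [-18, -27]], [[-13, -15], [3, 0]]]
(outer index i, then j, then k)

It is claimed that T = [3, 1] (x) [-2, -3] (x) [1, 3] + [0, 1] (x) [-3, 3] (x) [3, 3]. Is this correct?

Reconstruct entry (0,0,0) from the claimed factors: Σₗ aₗ[0]bₗ[0]cₗ[0] = (3)·(-2)·(1) + (0)·(-3)·(3) = -6, but T[0,0,0] = -12. The claim is false.

No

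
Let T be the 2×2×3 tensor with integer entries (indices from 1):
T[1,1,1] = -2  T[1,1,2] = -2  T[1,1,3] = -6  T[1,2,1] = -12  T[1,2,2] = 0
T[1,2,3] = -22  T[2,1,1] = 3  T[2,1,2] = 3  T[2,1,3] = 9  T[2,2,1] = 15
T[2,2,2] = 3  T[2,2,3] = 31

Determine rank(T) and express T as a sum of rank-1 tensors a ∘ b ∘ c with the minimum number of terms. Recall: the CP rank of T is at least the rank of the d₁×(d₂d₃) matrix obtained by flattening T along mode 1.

rank(T) = 2

Lower bound: the mode-3 unfolding of T (rows indexed by k, columns by (i,j) = (1,1), (1,2), (2,1), (2,2)) is [[-2, -12, 3, 15], [-2, 0, 3, 3], [-6, -22, 9, 31]].
There the 2×2 minor on rows k ∈ {1, 2}, columns (i,j) ∈ {(1,1), (1,2)} is det [[-2, -12], [-2, 0]] = -24 ≠ 0, so this unfolding has rank ≥ 2; CP rank is at least every unfolding rank, so rank(T) ≥ 2. (This is only a lower bound: in general the CP rank may exceed every unfolding rank, so we still need to exhibit 2 rank-1 terms summing to T.)
Upper bound — finding two terms. Write S_k = T[:,:,k] for the frontal slices: S₁ = [[-2, -12], [3, 15]], S₂ = [[-2, 0], [3, 3]], S₃ = [[-6, -22], [9, 31]].
If T = a₁ ∘ b₁ ∘ c₁ + a₂ ∘ b₂ ∘ c₂ then each S_k = c₁[k]·a₁b₁ᵀ + c₂[k]·a₂b₂ᵀ. S₁ and S₂ are linearly independent, so a₁b₁ᵀ and a₂b₂ᵀ must span the same plane of matrices: they are the rank-1 matrices of the form x·S₁ + y·S₂.
det(x·S₁ + y·S₂) is 6·x² − 6·y² = 6·(x − y)(x + y), vanishing at (x:y) = (1:1) and (1:-1).
M₁ = S₁ + S₂ = [[-4, -12], [6, 18]] = (-2)·[2, -3][1, 3]ᵀ and M₂ = S₁ − S₂ = [[0, -12], [0, 12]] = (-12)·[1, -1][0, 1]ᵀ, so take a₁ = [2, -3], b₁ = [1, 3], a₂ = [1, -1], b₂ = [0, 1].
Each slice is an integer combination of E₁ = a₁b₁ᵀ and E₂ = a₂b₂ᵀ: S₁ = −E₁ − 6·E₂, S₂ = −E₁ + 6·E₂, S₃ = −3·E₁ − 4·E₂; reading off coefficients, c₁ = [-1, -1, -3] and c₂ = [-6, 6, -4].
Hence T = [2, -3] ∘ [1, 3] ∘ [-1, -1, -3] + [1, -1] ∘ [0, 1] ∘ [-6, 6, -4], so rank(T) ≤ 2.
These bounds meet, so rank(T) = 2.
Check entry T[1,1,3] = -6: (2)·(1)·(-3) + (1)·(0)·(-4) = -6.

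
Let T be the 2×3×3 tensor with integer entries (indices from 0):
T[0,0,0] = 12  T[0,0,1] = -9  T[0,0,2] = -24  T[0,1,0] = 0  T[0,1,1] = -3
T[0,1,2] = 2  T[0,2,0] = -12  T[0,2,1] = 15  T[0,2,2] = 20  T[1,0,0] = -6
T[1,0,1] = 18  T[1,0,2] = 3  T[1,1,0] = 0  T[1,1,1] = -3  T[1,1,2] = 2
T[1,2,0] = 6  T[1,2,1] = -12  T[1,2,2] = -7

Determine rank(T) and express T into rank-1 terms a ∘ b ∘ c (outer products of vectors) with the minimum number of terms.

Lower bound: the mode-3 unfolding of T (rows indexed by k, columns by (i,j) = (0,0), (0,1), (0,2), (1,0), (1,1), (1,2)) is [[12, 0, -12, -6, 0, 6], [-9, -3, 15, 18, -3, -12], [-24, 2, 20, 3, 2, -7]].
There the 2×2 minor on rows k ∈ {0, 1}, columns (i,j) ∈ {(0,0), (0,1)} is det [[12, 0], [-9, -3]] = -36 ≠ 0, so this unfolding has rank ≥ 2; CP rank is at least every unfolding rank, so rank(T) ≥ 2. (Unfolding ranks only ever bound the CP rank from below — rank(T) can be strictly larger than all of them — so the matching upper bound has to come from an explicit 2-term decomposition.)
Upper bound — finding two terms. Write S_k = T[:,:,k] for the frontal slices: S₀ = [[12, 0, -12], [-6, 0, 6]], S₁ = [[-9, -3, 15], [18, -3, -12]], S₂ = [[-24, 2, 20], [3, 2, -7]].
If T = a₁ ∘ b₁ ∘ c₁ + a₂ ∘ b₂ ∘ c₂ then each S_k = c₁[k]·a₁b₁ᵀ + c₂[k]·a₂b₂ᵀ. S₀ and S₁ are linearly independent, so a₁b₁ᵀ and a₂b₂ᵀ must span the same plane of matrices: they are the rank-1 matrices of the form x·S₀ + y·S₁.
The 2×2 minor of x·S₀ + y·S₁ on rows {0,1}, columns {0,1} is −54·xy + 81·y² = (-27)·(2·x − 3·y)(y), vanishing at (x:y) = (3:2) and (1:0).
M₁ = 3·S₀ + 2·S₁ = [[18, -6, -6], [18, -6, -6]] = 6·[1, 1][3, -1, -1]ᵀ and M₂ = S₀ = [[12, 0, -12], [-6, 0, 6]] = 6·[2, -1][1, 0, -1]ᵀ, so take a₁ = [1, 1], b₁ = [3, -1, -1], a₂ = [2, -1], b₂ = [1, 0, -1].
Each slice is an integer combination of E₁ = a₁b₁ᵀ and E₂ = a₂b₂ᵀ: S₀ = 6·E₂, S₁ = 3·E₁ − 9·E₂, S₂ = −2·E₁ − 9·E₂; reading off coefficients, c₁ = [0, 3, -2] and c₂ = [6, -9, -9].
Hence T = [1, 1] ∘ [3, -1, -1] ∘ [0, 3, -2] + [2, -1] ∘ [1, 0, -1] ∘ [6, -9, -9], so rank(T) ≤ 2.
These bounds meet, so rank(T) = 2.
Check entry T[0,0,0] = 12: (1)·(3)·(0) + (2)·(1)·(6) = 12.

rank(T) = 2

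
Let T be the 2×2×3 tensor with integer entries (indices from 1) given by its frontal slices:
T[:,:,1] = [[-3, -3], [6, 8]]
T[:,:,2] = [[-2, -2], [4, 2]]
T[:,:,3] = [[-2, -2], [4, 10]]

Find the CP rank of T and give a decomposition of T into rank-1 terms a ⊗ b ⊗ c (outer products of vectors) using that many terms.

rank(T) = 2

Lower bound: in the mode-3 unfolding of T (rows indexed by k, columns by (i,j)) the 2×2 minor on rows k ∈ {1, 2}, columns (i,j) ∈ {(1,1), (2,2)} is det [[-3, 8], [-2, 2]] = 10 ≠ 0, so that unfolding has rank ≥ 2 and hence rank(T) ≥ 2 (CP rank is at least every unfolding rank, though it can be larger).
Upper bound: with S_k = T[:,:,k], the two rank-1 terms a₁b₁ᵀ, a₂b₂ᵀ are the rank-1 members of the pencil x·S₁ + y·S₂.
det(x·S₁ + y·S₂) is −6·x² + 2·xy + 4·y² = (-2)·(3·x + 2·y)(x − y), vanishing at (x:y) = (2:-3) and (1:1).
M₁ = 2·S₁ − 3·S₂ = [[0, 0], [0, 10]] = 10·(0, 1)(0, 1)ᵀ and M₂ = S₁ + S₂ = [[-5, -5], [10, 10]] = (-5)·(1, -2)(1, 1)ᵀ, so take a₁ = (0, 1), b₁ = (0, 1), a₂ = (1, -2), b₂ = (1, 1).
Each slice is an integer combination of E₁ = a₁b₁ᵀ and E₂ = a₂b₂ᵀ: S₁ = 2·E₁ − 3·E₂, S₂ = −2·E₁ − 2·E₂, S₃ = 6·E₁ − 2·E₂; reading off coefficients, c₁ = (2, -2, 6) and c₂ = (-3, -2, -2).
Hence T = (0, 1) ⊗ (0, 1) ⊗ (2, -2, 6) + (1, -2) ⊗ (1, 1) ⊗ (-3, -2, -2), so rank(T) ≤ 2.
These bounds meet, so rank(T) = 2.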